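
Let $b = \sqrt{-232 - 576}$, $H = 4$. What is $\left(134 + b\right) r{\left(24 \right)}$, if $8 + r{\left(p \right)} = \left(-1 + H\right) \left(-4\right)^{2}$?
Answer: $5360 + 80 i \sqrt{202} \approx 5360.0 + 1137.0 i$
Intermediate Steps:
$b = 2 i \sqrt{202}$ ($b = \sqrt{-808} = 2 i \sqrt{202} \approx 28.425 i$)
$r{\left(p \right)} = 40$ ($r{\left(p \right)} = -8 + \left(-1 + 4\right) \left(-4\right)^{2} = -8 + 3 \cdot 16 = -8 + 48 = 40$)
$\left(134 + b\right) r{\left(24 \right)} = \left(134 + 2 i \sqrt{202}\right) 40 = 5360 + 80 i \sqrt{202}$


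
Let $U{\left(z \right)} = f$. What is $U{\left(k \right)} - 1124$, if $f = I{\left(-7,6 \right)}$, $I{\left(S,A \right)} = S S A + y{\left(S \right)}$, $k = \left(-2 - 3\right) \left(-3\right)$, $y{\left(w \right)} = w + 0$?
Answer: $-837$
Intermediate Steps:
$y{\left(w \right)} = w$
$k = 15$ ($k = \left(-5\right) \left(-3\right) = 15$)
$I{\left(S,A \right)} = S + A S^{2}$ ($I{\left(S,A \right)} = S S A + S = S^{2} A + S = A S^{2} + S = S + A S^{2}$)
$f = 287$ ($f = - 7 \left(1 + 6 \left(-7\right)\right) = - 7 \left(1 - 42\right) = \left(-7\right) \left(-41\right) = 287$)
$U{\left(z \right)} = 287$
$U{\left(k \right)} - 1124 = 287 - 1124 = -837$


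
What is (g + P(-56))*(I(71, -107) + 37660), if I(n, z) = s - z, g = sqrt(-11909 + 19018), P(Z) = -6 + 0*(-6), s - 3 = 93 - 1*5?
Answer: -227148 + 37858*sqrt(7109) ≈ 2.9648e+6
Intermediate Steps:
s = 91 (s = 3 + (93 - 1*5) = 3 + (93 - 5) = 3 + 88 = 91)
P(Z) = -6 (P(Z) = -6 + 0 = -6)
g = sqrt(7109) ≈ 84.315
I(n, z) = 91 - z
(g + P(-56))*(I(71, -107) + 37660) = (sqrt(7109) - 6)*((91 - 1*(-107)) + 37660) = (-6 + sqrt(7109))*((91 + 107) + 37660) = (-6 + sqrt(7109))*(198 + 37660) = (-6 + sqrt(7109))*37858 = -227148 + 37858*sqrt(7109)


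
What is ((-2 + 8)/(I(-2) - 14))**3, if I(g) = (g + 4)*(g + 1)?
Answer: -27/512 ≈ -0.052734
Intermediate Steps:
I(g) = (1 + g)*(4 + g) (I(g) = (4 + g)*(1 + g) = (1 + g)*(4 + g))
((-2 + 8)/(I(-2) - 14))**3 = ((-2 + 8)/((4 + (-2)**2 + 5*(-2)) - 14))**3 = (6/((4 + 4 - 10) - 14))**3 = (6/(-2 - 14))**3 = (6/(-16))**3 = (6*(-1/16))**3 = (-3/8)**3 = -27/512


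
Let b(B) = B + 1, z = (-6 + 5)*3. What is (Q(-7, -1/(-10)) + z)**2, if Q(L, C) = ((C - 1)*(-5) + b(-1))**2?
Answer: 4761/16 ≈ 297.56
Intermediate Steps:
z = -3 (z = -1*3 = -3)
b(B) = 1 + B
Q(L, C) = (5 - 5*C)**2 (Q(L, C) = ((C - 1)*(-5) + (1 - 1))**2 = ((-1 + C)*(-5) + 0)**2 = ((5 - 5*C) + 0)**2 = (5 - 5*C)**2)
(Q(-7, -1/(-10)) + z)**2 = (25*(1 - (-1)/(-10))**2 - 3)**2 = (25*(1 - (-1)*(-1)/10)**2 - 3)**2 = (25*(1 - 1*1/10)**2 - 3)**2 = (25*(1 - 1/10)**2 - 3)**2 = (25*(9/10)**2 - 3)**2 = (25*(81/100) - 3)**2 = (81/4 - 3)**2 = (69/4)**2 = 4761/16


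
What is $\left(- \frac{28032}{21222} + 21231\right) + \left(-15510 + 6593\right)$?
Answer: $\frac{43549946}{3537} \approx 12313.0$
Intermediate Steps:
$\left(- \frac{28032}{21222} + 21231\right) + \left(-15510 + 6593\right) = \left(\left(-28032\right) \frac{1}{21222} + 21231\right) - 8917 = \left(- \frac{4672}{3537} + 21231\right) - 8917 = \frac{75089375}{3537} - 8917 = \frac{43549946}{3537}$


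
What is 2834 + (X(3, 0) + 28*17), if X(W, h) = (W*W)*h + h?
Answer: 3310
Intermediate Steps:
X(W, h) = h + h*W² (X(W, h) = W²*h + h = h*W² + h = h + h*W²)
2834 + (X(3, 0) + 28*17) = 2834 + (0*(1 + 3²) + 28*17) = 2834 + (0*(1 + 9) + 476) = 2834 + (0*10 + 476) = 2834 + (0 + 476) = 2834 + 476 = 3310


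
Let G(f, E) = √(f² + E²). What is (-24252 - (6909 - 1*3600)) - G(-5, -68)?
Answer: -27561 - √4649 ≈ -27629.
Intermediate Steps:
G(f, E) = √(E² + f²)
(-24252 - (6909 - 1*3600)) - G(-5, -68) = (-24252 - (6909 - 1*3600)) - √((-68)² + (-5)²) = (-24252 - (6909 - 3600)) - √(4624 + 25) = (-24252 - 1*3309) - √4649 = (-24252 - 3309) - √4649 = -27561 - √4649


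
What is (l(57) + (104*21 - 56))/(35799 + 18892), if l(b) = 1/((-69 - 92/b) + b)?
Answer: 1651271/42440216 ≈ 0.038908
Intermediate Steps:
l(b) = 1/(-69 + b - 92/b)
(l(57) + (104*21 - 56))/(35799 + 18892) = (57/(-92 + 57**2 - 69*57) + (104*21 - 56))/(35799 + 18892) = (57/(-92 + 3249 - 3933) + (2184 - 56))/54691 = (57/(-776) + 2128)*(1/54691) = (57*(-1/776) + 2128)*(1/54691) = (-57/776 + 2128)*(1/54691) = (1651271/776)*(1/54691) = 1651271/42440216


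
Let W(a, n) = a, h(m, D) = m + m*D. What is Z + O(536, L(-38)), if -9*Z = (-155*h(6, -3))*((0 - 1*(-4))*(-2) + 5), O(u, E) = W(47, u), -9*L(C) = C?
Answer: 667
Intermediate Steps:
h(m, D) = m + D*m
L(C) = -C/9
O(u, E) = 47
Z = 620 (Z = -(-930*(1 - 3))*((0 - 1*(-4))*(-2) + 5)/9 = -(-930*(-2))*((0 + 4)*(-2) + 5)/9 = -(-155*(-12))*(4*(-2) + 5)/9 = -620*(-8 + 5)/3 = -620*(-3)/3 = -⅑*(-5580) = 620)
Z + O(536, L(-38)) = 620 + 47 = 667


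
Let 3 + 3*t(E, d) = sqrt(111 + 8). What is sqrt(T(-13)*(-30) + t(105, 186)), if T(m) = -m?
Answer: sqrt(-3519 + 3*sqrt(119))/3 ≈ 19.682*I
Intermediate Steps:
t(E, d) = -1 + sqrt(119)/3 (t(E, d) = -1 + sqrt(111 + 8)/3 = -1 + sqrt(119)/3)
sqrt(T(-13)*(-30) + t(105, 186)) = sqrt(-1*(-13)*(-30) + (-1 + sqrt(119)/3)) = sqrt(13*(-30) + (-1 + sqrt(119)/3)) = sqrt(-390 + (-1 + sqrt(119)/3)) = sqrt(-391 + sqrt(119)/3)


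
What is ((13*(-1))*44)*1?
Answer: -572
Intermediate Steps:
((13*(-1))*44)*1 = -13*44*1 = -572*1 = -572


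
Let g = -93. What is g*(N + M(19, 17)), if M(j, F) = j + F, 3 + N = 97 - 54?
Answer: -7068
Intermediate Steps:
N = 40 (N = -3 + (97 - 54) = -3 + 43 = 40)
M(j, F) = F + j
g*(N + M(19, 17)) = -93*(40 + (17 + 19)) = -93*(40 + 36) = -93*76 = -7068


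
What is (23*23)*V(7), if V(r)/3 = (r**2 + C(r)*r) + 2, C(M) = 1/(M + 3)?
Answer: 820479/10 ≈ 82048.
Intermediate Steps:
C(M) = 1/(3 + M)
V(r) = 6 + 3*r**2 + 3*r/(3 + r) (V(r) = 3*((r**2 + r/(3 + r)) + 2) = 3*(2 + r**2 + r/(3 + r)) = 6 + 3*r**2 + 3*r/(3 + r))
(23*23)*V(7) = (23*23)*(3*(7 + (2 + 7**2)*(3 + 7))/(3 + 7)) = 529*(3*(7 + (2 + 49)*10)/10) = 529*(3*(1/10)*(7 + 51*10)) = 529*(3*(1/10)*(7 + 510)) = 529*(3*(1/10)*517) = 529*(1551/10) = 820479/10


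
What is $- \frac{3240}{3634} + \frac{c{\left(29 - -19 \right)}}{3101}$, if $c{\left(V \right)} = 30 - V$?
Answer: $- \frac{5056326}{5634517} \approx -0.89738$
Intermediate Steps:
$- \frac{3240}{3634} + \frac{c{\left(29 - -19 \right)}}{3101} = - \frac{3240}{3634} + \frac{30 - \left(29 - -19\right)}{3101} = \left(-3240\right) \frac{1}{3634} + \left(30 - \left(29 + 19\right)\right) \frac{1}{3101} = - \frac{1620}{1817} + \left(30 - 48\right) \frac{1}{3101} = - \frac{1620}{1817} - \frac{18}{3101} = - \frac{5056326}{5634517}$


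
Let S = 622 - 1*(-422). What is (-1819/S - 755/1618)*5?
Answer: -9328405/844596 ≈ -11.045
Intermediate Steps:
S = 1044 (S = 622 + 422 = 1044)
(-1819/S - 755/1618)*5 = (-1819/1044 - 755/1618)*5 = -1865681/844596*5 = -9328405/844596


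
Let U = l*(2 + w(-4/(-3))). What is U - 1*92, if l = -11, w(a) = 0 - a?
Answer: -298/3 ≈ -99.333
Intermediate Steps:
w(a) = -a
U = -22/3 (U = -11*(2 - (-4)/(-3)) = -11*(2 - (-4)*(-1)/3) = -11*(2 - 1*4/3) = -11*(2 - 4/3) = -11*2/3 = -22/3 ≈ -7.3333)
U - 1*92 = -22/3 - 1*92 = -22/3 - 92 = -298/3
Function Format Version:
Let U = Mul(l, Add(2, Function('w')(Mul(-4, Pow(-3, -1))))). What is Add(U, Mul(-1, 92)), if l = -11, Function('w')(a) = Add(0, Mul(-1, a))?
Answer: Rational(-298, 3) ≈ -99.333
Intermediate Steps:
Function('w')(a) = Mul(-1, a)
U = Rational(-22, 3) (U = Mul(-11, Add(2, Mul(-1, Mul(-4, Pow(-3, -1))))) = Mul(-11, Add(2, Mul(-1, Mul(-4, Rational(-1, 3))))) = Mul(-11, Add(2, Mul(-1, Rational(4, 3)))) = Mul(-11, Add(2, Rational(-4, 3))) = Mul(-11, Rational(2, 3)) = Rational(-22, 3) ≈ -7.3333)
Add(U, Mul(-1, 92)) = Add(Rational(-22, 3), Mul(-1, 92)) = Add(Rational(-22, 3), -92) = Rational(-298, 3)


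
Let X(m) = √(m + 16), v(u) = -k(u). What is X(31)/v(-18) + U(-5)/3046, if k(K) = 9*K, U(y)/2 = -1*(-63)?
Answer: 63/1523 + √47/162 ≈ 0.083685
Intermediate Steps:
U(y) = 126 (U(y) = 2*(-1*(-63)) = 2*63 = 126)
v(u) = -9*u
X(m) = √(16 + m)
X(31)/v(-18) + U(-5)/3046 = √(16 + 31)/((-9*(-18))) + 126/3046 = √47/162 + 126*(1/3046) = √47*(1/162) + 63/1523 = √47/162 + 63/1523 = 63/1523 + √47/162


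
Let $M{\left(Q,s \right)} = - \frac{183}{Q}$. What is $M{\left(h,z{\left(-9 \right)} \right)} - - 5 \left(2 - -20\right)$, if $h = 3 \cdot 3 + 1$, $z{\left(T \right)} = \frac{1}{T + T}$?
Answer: $\frac{917}{10} \approx 91.7$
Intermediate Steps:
$z{\left(T \right)} = \frac{1}{2 T}$
$h = 10$ ($h = 9 + 1 = 10$)
$M{\left(h,z{\left(-9 \right)} \right)} - - 5 \left(2 - -20\right) = - \frac{183}{10} - - 5 \left(2 - -20\right) = \left(-183\right) \frac{1}{10} - - 5 \left(2 + 20\right) = - \frac{183}{10} - \left(-5\right) 22 = - \frac{183}{10} - -110 = - \frac{183}{10} + 110 = \frac{917}{10}$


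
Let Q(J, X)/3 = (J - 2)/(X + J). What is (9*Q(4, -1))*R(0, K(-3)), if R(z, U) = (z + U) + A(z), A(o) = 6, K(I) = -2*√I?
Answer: 108 - 36*I*√3 ≈ 108.0 - 62.354*I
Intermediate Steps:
Q(J, X) = 3*(-2 + J)/(J + X) (Q(J, X) = 3*((J - 2)/(X + J)) = 3*((-2 + J)/(J + X)) = 3*(-2 + J)/(J + X))
R(z, U) = 6 + U + z (R(z, U) = (z + U) + 6 = (U + z) + 6 = 6 + U + z)
(9*Q(4, -1))*R(0, K(-3)) = (9*(3*(-2 + 4)/(4 - 1)))*(6 - 2*I*√3 + 0) = (9*(3*2/3))*(6 - 2*I*√3 + 0) = (9*(3*(⅓)*2))*(6 - 2*I*√3 + 0) = (9*2)*(6 - 2*I*√3) = 18*(6 - 2*I*√3) = 108 - 36*I*√3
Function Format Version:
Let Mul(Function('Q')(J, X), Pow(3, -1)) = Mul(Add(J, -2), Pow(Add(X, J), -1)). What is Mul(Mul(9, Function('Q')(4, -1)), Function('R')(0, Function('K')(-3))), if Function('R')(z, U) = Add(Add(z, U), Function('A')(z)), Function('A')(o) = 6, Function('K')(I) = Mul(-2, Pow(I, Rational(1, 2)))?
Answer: Add(108, Mul(-36, I, Pow(3, Rational(1, 2)))) ≈ Add(108.00, Mul(-62.354, I))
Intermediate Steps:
Function('Q')(J, X) = Mul(3, Pow(Add(J, X), -1), Add(-2, J)) (Function('Q')(J, X) = Mul(3, Mul(Add(J, -2), Pow(Add(X, J), -1))) = Mul(3, Mul(Add(-2, J), Pow(Add(J, X), -1))) = Mul(3, Mul(Pow(Add(J, X), -1), Add(-2, J))) = Mul(3, Pow(Add(J, X), -1), Add(-2, J)))
Function('R')(z, U) = Add(6, U, z) (Function('R')(z, U) = Add(Add(z, U), 6) = Add(Add(U, z), 6) = Add(6, U, z))
Mul(Mul(9, Function('Q')(4, -1)), Function('R')(0, Function('K')(-3))) = Mul(Mul(9, Mul(3, Pow(Add(4, -1), -1), Add(-2, 4))), Add(6, Mul(-2, Pow(-3, Rational(1, 2))), 0)) = Mul(Mul(9, Mul(3, Pow(3, -1), 2)), Add(6, Mul(-2, Mul(I, Pow(3, Rational(1, 2)))), 0)) = Mul(Mul(9, Mul(3, Rational(1, 3), 2)), Add(6, Mul(-2, I, Pow(3, Rational(1, 2))), 0)) = Mul(Mul(9, 2), Add(6, Mul(-2, I, Pow(3, Rational(1, 2))))) = Mul(18, Add(6, Mul(-2, I, Pow(3, Rational(1, 2))))) = Add(108, Mul(-36, I, Pow(3, Rational(1, 2))))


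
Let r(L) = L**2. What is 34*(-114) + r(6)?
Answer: -3840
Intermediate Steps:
34*(-114) + r(6) = 34*(-114) + 6**2 = -3876 + 36 = -3840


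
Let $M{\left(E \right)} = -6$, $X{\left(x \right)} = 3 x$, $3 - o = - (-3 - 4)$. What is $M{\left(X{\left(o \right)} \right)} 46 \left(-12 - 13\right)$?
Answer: $6900$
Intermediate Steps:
$o = -4$ ($o = 3 - - (-3 - 4) = 3 - \left(-1\right) \left(-7\right) = 3 - 7 = -4$)
$M{\left(X{\left(o \right)} \right)} 46 \left(-12 - 13\right) = \left(-6\right) 46 \left(-12 - 13\right) = \left(-276\right) \left(-25\right) = 6900$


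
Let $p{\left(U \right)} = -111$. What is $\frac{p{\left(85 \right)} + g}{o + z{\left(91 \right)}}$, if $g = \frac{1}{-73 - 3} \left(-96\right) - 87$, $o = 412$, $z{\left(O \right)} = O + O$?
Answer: $- \frac{623}{1881} \approx -0.33121$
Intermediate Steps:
$z{\left(O \right)} = 2 O$
$g = - \frac{1629}{19}$ ($g = \frac{1}{-76} \left(-96\right) - 87 = \left(- \frac{1}{76}\right) \left(-96\right) - 87 = \frac{24}{19} - 87 = - \frac{1629}{19} \approx -85.737$)
$\frac{p{\left(85 \right)} + g}{o + z{\left(91 \right)}} = \frac{-111 - \frac{1629}{19}}{412 + 2 \cdot 91} = - \frac{3738}{19 \left(412 + 182\right)} = - \frac{3738}{19 \cdot 594} = \left(- \frac{3738}{19}\right) \frac{1}{594} = - \frac{623}{1881}$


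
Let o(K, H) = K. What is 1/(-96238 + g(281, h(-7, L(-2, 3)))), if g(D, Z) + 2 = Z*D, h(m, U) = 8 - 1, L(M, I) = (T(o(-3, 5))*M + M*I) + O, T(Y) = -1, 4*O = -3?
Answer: -1/94273 ≈ -1.0607e-5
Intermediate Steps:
O = -¾ (O = (¼)*(-3) = -¾ ≈ -0.75000)
L(M, I) = -¾ - M + I*M (L(M, I) = (-M + M*I) - ¾ = (-M + I*M) - ¾ = -¾ - M + I*M)
h(m, U) = 7
g(D, Z) = -2 + D*Z (g(D, Z) = -2 + Z*D = -2 + D*Z)
1/(-96238 + g(281, h(-7, L(-2, 3)))) = 1/(-96238 + (-2 + 281*7)) = 1/(-96238 + (-2 + 1967)) = 1/(-96238 + 1965) = 1/(-94273) = -1/94273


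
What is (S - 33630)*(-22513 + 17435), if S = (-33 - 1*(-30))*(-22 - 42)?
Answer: 169798164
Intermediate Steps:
S = 192 (S = (-33 + 30)*(-64) = -3*(-64) = 192)
(S - 33630)*(-22513 + 17435) = (192 - 33630)*(-22513 + 17435) = -33438*(-5078) = 169798164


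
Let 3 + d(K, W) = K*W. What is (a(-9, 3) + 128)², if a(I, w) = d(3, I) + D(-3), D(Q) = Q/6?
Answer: 38025/4 ≈ 9506.3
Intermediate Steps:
D(Q) = Q/6 (D(Q) = Q*(⅙) = Q/6)
d(K, W) = -3 + K*W
a(I, w) = -7/2 + 3*I (a(I, w) = (-3 + 3*I) + (⅙)*(-3) = (-3 + 3*I) - ½ = -7/2 + 3*I)
(a(-9, 3) + 128)² = ((-7/2 + 3*(-9)) + 128)² = ((-7/2 - 27) + 128)² = (-61/2 + 128)² = (195/2)² = 38025/4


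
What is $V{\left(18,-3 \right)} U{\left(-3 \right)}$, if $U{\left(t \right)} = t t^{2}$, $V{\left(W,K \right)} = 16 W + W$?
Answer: $-8262$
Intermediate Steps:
$V{\left(W,K \right)} = 17 W$
$U{\left(t \right)} = t^{3}$
$V{\left(18,-3 \right)} U{\left(-3 \right)} = 17 \cdot 18 \left(-3\right)^{3} = 306 \left(-27\right) = -8262$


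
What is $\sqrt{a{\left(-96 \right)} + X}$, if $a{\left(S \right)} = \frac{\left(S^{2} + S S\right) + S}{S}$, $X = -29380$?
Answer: $i \sqrt{29571} \approx 171.96 i$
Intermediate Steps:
$a{\left(S \right)} = \frac{S + 2 S^{2}}{S}$ ($a{\left(S \right)} = \frac{\left(S^{2} + S^{2}\right) + S}{S} = \frac{2 S^{2} + S}{S} = \frac{S + 2 S^{2}}{S}$)
$\sqrt{a{\left(-96 \right)} + X} = \sqrt{\left(1 + 2 \left(-96\right)\right) - 29380} = \sqrt{\left(1 - 192\right) - 29380} = \sqrt{-191 - 29380} = \sqrt{-29571} = i \sqrt{29571}$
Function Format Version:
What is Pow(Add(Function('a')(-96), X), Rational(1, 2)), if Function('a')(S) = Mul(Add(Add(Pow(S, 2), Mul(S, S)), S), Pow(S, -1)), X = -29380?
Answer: Mul(I, Pow(29571, Rational(1, 2))) ≈ Mul(171.96, I)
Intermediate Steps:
Function('a')(S) = Mul(Pow(S, -1), Add(S, Mul(2, Pow(S, 2)))) (Function('a')(S) = Mul(Add(Add(Pow(S, 2), Pow(S, 2)), S), Pow(S, -1)) = Mul(Add(Mul(2, Pow(S, 2)), S), Pow(S, -1)) = Mul(Add(S, Mul(2, Pow(S, 2))), Pow(S, -1)) = Mul(Pow(S, -1), Add(S, Mul(2, Pow(S, 2)))))
Pow(Add(Function('a')(-96), X), Rational(1, 2)) = Pow(Add(Add(1, Mul(2, -96)), -29380), Rational(1, 2)) = Pow(Add(Add(1, -192), -29380), Rational(1, 2)) = Pow(Add(-191, -29380), Rational(1, 2)) = Pow(-29571, Rational(1, 2)) = Mul(I, Pow(29571, Rational(1, 2)))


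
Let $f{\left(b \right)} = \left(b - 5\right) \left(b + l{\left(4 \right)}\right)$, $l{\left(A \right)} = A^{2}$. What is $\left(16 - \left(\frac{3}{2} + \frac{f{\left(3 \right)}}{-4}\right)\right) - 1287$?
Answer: $-1282$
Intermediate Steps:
$f{\left(b \right)} = \left(-5 + b\right) \left(16 + b\right)$ ($f{\left(b \right)} = \left(b - 5\right) \left(b + 4^{2}\right) = \left(-5 + b\right) \left(b + 16\right) = \left(-5 + b\right) \left(16 + b\right)$)
$\left(16 - \left(\frac{3}{2} + \frac{f{\left(3 \right)}}{-4}\right)\right) - 1287 = \left(16 - \left(\frac{3}{2} + \frac{-80 + 3^{2} + 11 \cdot 3}{-4}\right)\right) - 1287 = \left(16 - \left(3 \cdot \frac{1}{2} + \left(-80 + 9 + 33\right) \left(- \frac{1}{4}\right)\right)\right) - 1287 = \left(16 - \left(\frac{3}{2} - - \frac{19}{2}\right)\right) - 1287 = \left(16 - \left(\frac{3}{2} + \frac{19}{2}\right)\right) - 1287 = \left(16 - 11\right) - 1287 = 5 - 1287 = -1282$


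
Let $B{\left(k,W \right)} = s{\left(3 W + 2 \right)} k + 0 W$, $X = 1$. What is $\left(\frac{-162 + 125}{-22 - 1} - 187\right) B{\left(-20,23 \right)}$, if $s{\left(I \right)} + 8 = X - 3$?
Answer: $- \frac{852800}{23} \approx -37078.0$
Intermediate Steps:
$s{\left(I \right)} = -10$ ($s{\left(I \right)} = -8 + \left(1 - 3\right) = -8 - 2 = -10$)
$B{\left(k,W \right)} = - 10 k$ ($B{\left(k,W \right)} = - 10 k + 0 W = - 10 k + 0 = - 10 k$)
$\left(\frac{-162 + 125}{-22 - 1} - 187\right) B{\left(-20,23 \right)} = \left(\frac{-162 + 125}{-22 - 1} - 187\right) \left(\left(-10\right) \left(-20\right)\right) = \left(- \frac{37}{-23} - 187\right) 200 = \left(\left(-37\right) \left(- \frac{1}{23}\right) - 187\right) 200 = \left(\frac{37}{23} - 187\right) 200 = \left(- \frac{4264}{23}\right) 200 = - \frac{852800}{23}$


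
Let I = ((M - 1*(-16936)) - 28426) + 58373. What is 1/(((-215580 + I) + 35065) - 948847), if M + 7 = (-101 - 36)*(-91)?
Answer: -1/1070019 ≈ -9.3456e-7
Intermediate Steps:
M = 12460 (M = -7 + (-101 - 36)*(-91) = -7 - 137*(-91) = -7 + 12467 = 12460)
I = 59343 (I = ((12460 - 1*(-16936)) - 28426) + 58373 = ((12460 + 16936) - 28426) + 58373 = (29396 - 28426) + 58373 = 970 + 58373 = 59343)
1/(((-215580 + I) + 35065) - 948847) = 1/(((-215580 + 59343) + 35065) - 948847) = 1/((-156237 + 35065) - 948847) = 1/(-121172 - 948847) = 1/(-1070019) = -1/1070019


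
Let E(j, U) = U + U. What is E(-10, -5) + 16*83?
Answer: 1318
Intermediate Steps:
E(j, U) = 2*U
E(-10, -5) + 16*83 = 2*(-5) + 16*83 = -10 + 1328 = 1318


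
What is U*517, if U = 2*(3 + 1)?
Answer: 4136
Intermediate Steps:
U = 8 (U = 2*4 = 8)
U*517 = 8*517 = 4136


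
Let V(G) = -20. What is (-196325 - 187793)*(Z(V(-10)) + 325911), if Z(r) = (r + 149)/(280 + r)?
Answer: -16274501370351/130 ≈ -1.2519e+11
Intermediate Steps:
Z(r) = (149 + r)/(280 + r)
(-196325 - 187793)*(Z(V(-10)) + 325911) = (-196325 - 187793)*((149 - 20)/(280 - 20) + 325911) = -384118*(129/260 + 325911) = -384118*84736989/260 = -16274501370351/130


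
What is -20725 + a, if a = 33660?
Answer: 12935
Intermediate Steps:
-20725 + a = -20725 + 33660 = 12935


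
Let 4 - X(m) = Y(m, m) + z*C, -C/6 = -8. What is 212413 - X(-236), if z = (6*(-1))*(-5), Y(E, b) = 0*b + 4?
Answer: 213853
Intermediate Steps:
Y(E, b) = 4 (Y(E, b) = 0 + 4 = 4)
C = 48 (C = -6*(-8) = 48)
z = 30 (z = -6*(-5) = 30)
X(m) = -1440 (X(m) = 4 - (4 + 30*48) = 4 - (4 + 1440) = 4 - 1*1444 = 4 - 1444 = -1440)
212413 - X(-236) = 212413 - 1*(-1440) = 212413 + 1440 = 213853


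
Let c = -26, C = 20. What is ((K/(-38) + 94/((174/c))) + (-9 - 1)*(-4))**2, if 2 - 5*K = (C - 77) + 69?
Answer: 1848054121/2732409 ≈ 676.35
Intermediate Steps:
K = -2 (K = 2/5 - ((20 - 77) + 69)/5 = 2/5 - (-57 + 69)/5 = 2/5 - 1/5*12 = 2/5 - 12/5 = -2)
((K/(-38) + 94/((174/c))) + (-9 - 1)*(-4))**2 = ((-2/(-38) + 94/((174/(-26)))) + (-9 - 1)*(-4))**2 = ((-2*(-1/38) + 94/((174*(-1/26)))) - 10*(-4))**2 = ((1/19 + 94/(-87/13)) + 40)**2 = ((1/19 + 94*(-13/87)) + 40)**2 = ((1/19 - 1222/87) + 40)**2 = (-23131/1653 + 40)**2 = (42989/1653)**2 = 1848054121/2732409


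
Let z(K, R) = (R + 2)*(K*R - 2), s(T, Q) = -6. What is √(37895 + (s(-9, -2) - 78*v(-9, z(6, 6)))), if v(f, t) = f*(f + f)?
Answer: √25253 ≈ 158.91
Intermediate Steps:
z(K, R) = (-2 + K*R)*(2 + R) (z(K, R) = (2 + R)*(-2 + K*R) = (-2 + K*R)*(2 + R))
v(f, t) = 2*f² (v(f, t) = f*(2*f) = 2*f²)
√(37895 + (s(-9, -2) - 78*v(-9, z(6, 6)))) = √(37895 + (-6 - 156*(-9)²)) = √(37895 + (-6 - 156*81)) = √(37895 + (-6 - 78*162)) = √(37895 + (-6 - 12636)) = √(37895 - 12642) = √25253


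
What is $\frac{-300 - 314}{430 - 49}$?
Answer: $- \frac{614}{381} \approx -1.6115$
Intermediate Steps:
$\frac{-300 - 314}{430 - 49} = - \frac{614}{381}$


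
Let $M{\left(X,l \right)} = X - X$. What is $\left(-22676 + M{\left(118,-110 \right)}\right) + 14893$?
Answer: $-7783$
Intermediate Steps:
$M{\left(X,l \right)} = 0$
$\left(-22676 + M{\left(118,-110 \right)}\right) + 14893 = \left(-22676 + 0\right) + 14893 = -22676 + 14893 = -7783$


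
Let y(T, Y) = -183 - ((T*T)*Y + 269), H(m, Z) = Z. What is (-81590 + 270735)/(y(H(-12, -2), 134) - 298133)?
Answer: -189145/299121 ≈ -0.63234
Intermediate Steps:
y(T, Y) = -452 - Y*T**2 (y(T, Y) = -183 - (T**2*Y + 269) = -183 - (Y*T**2 + 269) = -183 - (269 + Y*T**2) = -183 + (-269 - Y*T**2) = -452 - Y*T**2)
(-81590 + 270735)/(y(H(-12, -2), 134) - 298133) = (-81590 + 270735)/((-452 - 1*134*(-2)**2) - 298133) = 189145/((-452 - 1*134*4) - 298133) = 189145/((-452 - 536) - 298133) = 189145/(-988 - 298133) = 189145/(-299121) = 189145*(-1/299121) = -189145/299121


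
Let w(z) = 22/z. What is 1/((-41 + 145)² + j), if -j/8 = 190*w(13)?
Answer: 13/107168 ≈ 0.00012130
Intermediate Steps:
j = -33440/13 (j = -1520*22/13 = -8*4180/13 = -33440/13 ≈ -2572.3)
1/((-41 + 145)² + j) = 1/((-41 + 145)² - 33440/13) = 1/(104² - 33440/13) = 1/(10816 - 33440/13) = 1/(107168/13) = 13/107168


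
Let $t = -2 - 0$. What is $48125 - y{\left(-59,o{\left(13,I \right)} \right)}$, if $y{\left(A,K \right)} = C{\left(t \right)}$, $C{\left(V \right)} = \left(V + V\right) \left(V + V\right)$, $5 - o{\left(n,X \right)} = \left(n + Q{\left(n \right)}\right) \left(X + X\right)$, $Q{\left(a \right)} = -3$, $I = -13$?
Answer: $48109$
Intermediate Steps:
$t = -2$ ($t = -2 + 0 = -2$)
$o{\left(n,X \right)} = 5 - 2 X \left(-3 + n\right)$ ($o{\left(n,X \right)} = 5 - \left(n - 3\right) \left(X + X\right) = 5 - \left(-3 + n\right) 2 X = 5 - 2 X \left(-3 + n\right)$)
$C{\left(V \right)} = 4 V^{2}$ ($C{\left(V \right)} = 2 V 2 V = 4 V^{2}$)
$y{\left(A,K \right)} = 16$ ($y{\left(A,K \right)} = 4 \left(-2\right)^{2} = 4 \cdot 4 = 16$)
$48125 - y{\left(-59,o{\left(13,I \right)} \right)} = 48125 - 16 = 48109$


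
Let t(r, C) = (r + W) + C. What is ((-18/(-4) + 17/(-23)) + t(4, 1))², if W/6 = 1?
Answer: 461041/2116 ≈ 217.88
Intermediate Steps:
W = 6 (W = 6*1 = 6)
t(r, C) = 6 + C + r (t(r, C) = (r + 6) + C = (6 + r) + C = 6 + C + r)
((-18/(-4) + 17/(-23)) + t(4, 1))² = ((-18/(-4) + 17/(-23)) + (6 + 1 + 4))² = ((-18*(-¼) + 17*(-1/23)) + 11)² = ((9/2 - 17/23) + 11)² = (173/46 + 11)² = (679/46)² = 461041/2116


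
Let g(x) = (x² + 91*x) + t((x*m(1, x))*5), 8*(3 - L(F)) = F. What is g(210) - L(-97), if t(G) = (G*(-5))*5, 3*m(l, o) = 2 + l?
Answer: 295559/8 ≈ 36945.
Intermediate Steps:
m(l, o) = ⅔ + l/3 (m(l, o) = (2 + l)/3 = ⅔ + l/3)
t(G) = -25*G (t(G) = -5*G*5 = -25*G)
L(F) = 3 - F/8
g(x) = x² - 34*x (g(x) = (x² + 91*x) - 25*x*(⅔ + (⅓)*1)*5 = (x² + 91*x) - 25*x*(⅔ + ⅓)*5 = (x² + 91*x) - 25*x*1*5 = (x² + 91*x) - 25*x*5 = (x² + 91*x) - 125*x = x² - 34*x)
g(210) - L(-97) = 210*(-34 + 210) - (3 - ⅛*(-97)) = 210*176 - (3 + 97/8) = 36960 - 1*121/8 = 36960 - 121/8 = 295559/8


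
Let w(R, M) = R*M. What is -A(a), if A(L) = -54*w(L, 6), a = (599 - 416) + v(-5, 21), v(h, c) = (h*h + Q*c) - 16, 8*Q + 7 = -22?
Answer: 75087/2 ≈ 37544.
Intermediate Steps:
w(R, M) = M*R
Q = -29/8 (Q = -7/8 + (1/8)*(-22) = -7/8 - 11/4 = -29/8 ≈ -3.6250)
v(h, c) = -16 + h**2 - 29*c/8 (v(h, c) = (h*h - 29*c/8) - 16 = (h**2 - 29*c/8) - 16 = -16 + h**2 - 29*c/8)
a = 927/8 (a = (599 - 416) + (-16 + (-5)**2 - 29/8*21) = 183 + (-16 + 25 - 609/8) = 183 - 537/8 = 927/8 ≈ 115.88)
A(L) = -324*L
-A(a) = -(-324)*927/8 = -1*(-75087/2) = 75087/2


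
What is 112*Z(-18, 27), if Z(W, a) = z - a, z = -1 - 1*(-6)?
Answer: -2464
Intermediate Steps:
z = 5 (z = -1 + 6 = 5)
Z(W, a) = 5 - a
112*Z(-18, 27) = 112*(5 - 1*27) = 112*(5 - 27) = 112*(-22) = -2464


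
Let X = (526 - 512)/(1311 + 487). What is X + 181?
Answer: 162726/899 ≈ 181.01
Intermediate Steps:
X = 7/899 (X = 14/1798 = 14*(1/1798) = 7/899 ≈ 0.0077864)
X + 181 = 7/899 + 181 = 162726/899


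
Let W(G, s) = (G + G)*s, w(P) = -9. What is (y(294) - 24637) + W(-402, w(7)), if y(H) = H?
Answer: -17107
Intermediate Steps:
W(G, s) = 2*G*s (W(G, s) = (2*G)*s = 2*G*s)
(y(294) - 24637) + W(-402, w(7)) = (294 - 24637) + 2*(-402)*(-9) = -24343 + 7236 = -17107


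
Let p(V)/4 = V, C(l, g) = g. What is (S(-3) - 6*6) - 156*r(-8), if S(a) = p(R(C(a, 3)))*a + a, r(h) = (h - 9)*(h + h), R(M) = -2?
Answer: -42447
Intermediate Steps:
r(h) = 2*h*(-9 + h) (r(h) = (-9 + h)*(2*h) = 2*h*(-9 + h))
p(V) = 4*V
S(a) = -7*a (S(a) = (4*(-2))*a + a = -8*a + a = -7*a)
(S(-3) - 6*6) - 156*r(-8) = (-7*(-3) - 6*6) - 312*(-8)*(-9 - 8) = (21 - 36) - 312*(-8)*(-17) = -15 - 156*272 = -15 - 42432 = -42447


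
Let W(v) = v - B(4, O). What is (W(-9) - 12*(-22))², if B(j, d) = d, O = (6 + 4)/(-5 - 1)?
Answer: 592900/9 ≈ 65878.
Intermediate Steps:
O = -5/3 (O = 10/(-6) = 10*(-⅙) = -5/3 ≈ -1.6667)
W(v) = 5/3 + v (W(v) = v - 1*(-5/3) = v + 5/3 = 5/3 + v)
(W(-9) - 12*(-22))² = ((5/3 - 9) - 12*(-22))² = (-22/3 + 264)² = (770/3)² = 592900/9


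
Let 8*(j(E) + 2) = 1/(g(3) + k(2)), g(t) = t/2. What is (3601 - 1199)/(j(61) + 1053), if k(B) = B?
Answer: 67256/29429 ≈ 2.2854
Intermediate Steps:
g(t) = t/2 (g(t) = t*(½) = t/2)
j(E) = -55/28 (j(E) = -2 + 1/(8*((½)*3 + 2)) = -2 + 1/(8*(3/2 + 2)) = -2 + 1/(8*(7/2)) = -2 + (⅛)*(2/7) = -2 + 1/28 = -55/28)
(3601 - 1199)/(j(61) + 1053) = (3601 - 1199)/(-55/28 + 1053) = 2402/(29429/28) = 2402*(28/29429) = 67256/29429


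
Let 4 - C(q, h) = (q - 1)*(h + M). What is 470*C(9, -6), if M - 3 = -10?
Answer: 50760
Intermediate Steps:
M = -7 (M = 3 - 10 = -7)
C(q, h) = 4 - (-1 + q)*(-7 + h) (C(q, h) = 4 - (q - 1)*(h - 7) = 4 - (-1 + q)*(-7 + h))
470*C(9, -6) = 470*(-3 - 6 + 7*9 - 1*(-6)*9) = 470*(-3 - 6 + 63 + 54) = 470*108 = 50760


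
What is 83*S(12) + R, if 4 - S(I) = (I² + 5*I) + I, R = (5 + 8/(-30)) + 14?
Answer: -263659/15 ≈ -17577.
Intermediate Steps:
R = 281/15 (R = (5 + 8*(-1/30)) + 14 = (5 - 4/15) + 14 = 71/15 + 14 = 281/15 ≈ 18.733)
S(I) = 4 - I² - 6*I (S(I) = 4 - ((I² + 5*I) + I) = 4 - (I² + 6*I) = 4 + (-I² - 6*I) = 4 - I² - 6*I)
83*S(12) + R = 83*(4 - 1*12² - 6*12) + 281/15 = 83*(4 - 1*144 - 72) + 281/15 = 83*(4 - 144 - 72) + 281/15 = 83*(-212) + 281/15 = -17596 + 281/15 = -263659/15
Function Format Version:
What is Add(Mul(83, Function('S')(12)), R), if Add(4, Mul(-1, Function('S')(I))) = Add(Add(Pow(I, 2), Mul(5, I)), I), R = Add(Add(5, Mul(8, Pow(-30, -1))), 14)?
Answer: Rational(-263659, 15) ≈ -17577.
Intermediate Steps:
R = Rational(281, 15) (R = Add(Add(5, Mul(8, Rational(-1, 30))), 14) = Add(Add(5, Rational(-4, 15)), 14) = Add(Rational(71, 15), 14) = Rational(281, 15) ≈ 18.733)
Function('S')(I) = Add(4, Mul(-1, Pow(I, 2)), Mul(-6, I)) (Function('S')(I) = Add(4, Mul(-1, Add(Add(Pow(I, 2), Mul(5, I)), I))) = Add(4, Mul(-1, Add(Pow(I, 2), Mul(6, I)))) = Add(4, Add(Mul(-1, Pow(I, 2)), Mul(-6, I))) = Add(4, Mul(-1, Pow(I, 2)), Mul(-6, I)))
Add(Mul(83, Function('S')(12)), R) = Add(Mul(83, Add(4, Mul(-1, Pow(12, 2)), Mul(-6, 12))), Rational(281, 15)) = Add(Mul(83, Add(4, Mul(-1, 144), -72)), Rational(281, 15)) = Add(Mul(83, Add(4, -144, -72)), Rational(281, 15)) = Add(Mul(83, -212), Rational(281, 15)) = Add(-17596, Rational(281, 15)) = Rational(-263659, 15)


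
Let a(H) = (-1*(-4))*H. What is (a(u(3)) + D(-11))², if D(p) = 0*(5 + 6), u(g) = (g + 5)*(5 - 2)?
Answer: 9216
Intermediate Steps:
u(g) = 15 + 3*g (u(g) = (5 + g)*3 = 15 + 3*g)
a(H) = 4*H
D(p) = 0 (D(p) = 0*11 = 0)
(a(u(3)) + D(-11))² = (4*(15 + 3*3) + 0)² = (4*(15 + 9) + 0)² = (4*24 + 0)² = (96 + 0)² = 96² = 9216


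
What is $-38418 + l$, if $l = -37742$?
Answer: $-76160$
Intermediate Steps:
$-38418 + l = -38418 - 37742 = -76160$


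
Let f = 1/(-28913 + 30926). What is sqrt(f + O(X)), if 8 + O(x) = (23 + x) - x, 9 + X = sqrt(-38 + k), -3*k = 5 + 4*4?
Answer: 2*sqrt(15196137)/2013 ≈ 3.8730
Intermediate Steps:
k = -7 (k = -(5 + 4*4)/3 = -(5 + 16)/3 = -1/3*21 = -7)
f = 1/2013 ≈ 0.00049677
X = -9 + 3*I*sqrt(5) (X = -9 + sqrt(-38 - 7) = -9 + sqrt(-45) = -9 + 3*I*sqrt(5) ≈ -9.0 + 6.7082*I)
O(x) = 15 (O(x) = -8 + ((23 + x) - x) = -8 + 23 = 15)
sqrt(f + O(X)) = sqrt(1/2013 + 15) = sqrt(30196/2013) = 2*sqrt(15196137)/2013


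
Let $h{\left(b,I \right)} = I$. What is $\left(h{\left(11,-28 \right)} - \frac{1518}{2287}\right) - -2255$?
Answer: $\frac{5091631}{2287} \approx 2226.3$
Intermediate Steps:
$\left(h{\left(11,-28 \right)} - \frac{1518}{2287}\right) - -2255 = \left(-28 - \frac{1518}{2287}\right) - -2255 = \left(-28 - \frac{1518}{2287}\right) + 2255 = - \frac{65554}{2287} + 2255 = \frac{5091631}{2287}$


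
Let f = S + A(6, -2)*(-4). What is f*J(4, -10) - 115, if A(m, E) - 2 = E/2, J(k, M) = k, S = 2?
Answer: -123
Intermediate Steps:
A(m, E) = 2 + E/2
f = -2 (f = 2 + (2 + (½)*(-2))*(-4) = 2 + (2 - 1)*(-4) = 2 + 1*(-4) = 2 - 4 = -2)
f*J(4, -10) - 115 = -2*4 - 115 = -8 - 115 = -123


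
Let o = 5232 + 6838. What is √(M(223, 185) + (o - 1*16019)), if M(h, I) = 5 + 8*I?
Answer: 4*I*√154 ≈ 49.639*I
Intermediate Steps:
o = 12070
√(M(223, 185) + (o - 1*16019)) = √((5 + 8*185) + (12070 - 1*16019)) = √((5 + 1480) + (12070 - 16019)) = √(1485 - 3949) = √(-2464) = 4*I*√154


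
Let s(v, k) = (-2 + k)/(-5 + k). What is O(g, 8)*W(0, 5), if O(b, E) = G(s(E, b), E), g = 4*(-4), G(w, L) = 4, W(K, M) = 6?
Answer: 24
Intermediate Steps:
s(v, k) = (-2 + k)/(-5 + k)
g = -16
O(b, E) = 4
O(g, 8)*W(0, 5) = 4*6 = 24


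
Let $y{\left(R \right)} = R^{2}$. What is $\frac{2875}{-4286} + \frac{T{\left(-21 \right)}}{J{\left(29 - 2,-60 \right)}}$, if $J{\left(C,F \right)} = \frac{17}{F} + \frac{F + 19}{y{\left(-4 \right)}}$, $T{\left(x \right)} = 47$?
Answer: $- \frac{50309705}{2927338} \approx -17.186$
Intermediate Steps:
$J{\left(C,F \right)} = \frac{19}{16} + \frac{17}{F} + \frac{F}{16}$ ($J{\left(C,F \right)} = \frac{17}{F} + \frac{F + 19}{\left(-4\right)^{2}} = \frac{17}{F} + \frac{19 + F}{16} = \frac{17}{F} + \left(19 + F\right) \frac{1}{16} = \frac{17}{F} + \left(\frac{19}{16} + \frac{F}{16}\right) = \frac{19}{16} + \frac{17}{F} + \frac{F}{16}$)
$\frac{2875}{-4286} + \frac{T{\left(-21 \right)}}{J{\left(29 - 2,-60 \right)}} = \frac{2875}{-4286} + \frac{47}{\frac{1}{16} \frac{1}{-60} \left(272 - 60 \left(19 - 60\right)\right)} = 2875 \left(- \frac{1}{4286}\right) + \frac{47}{\frac{1}{16} \left(- \frac{1}{60}\right) \left(272 - -2460\right)} = - \frac{2875}{4286} + \frac{47}{\frac{1}{16} \left(- \frac{1}{60}\right) \left(272 + 2460\right)} = - \frac{2875}{4286} + \frac{47}{\frac{1}{16} \left(- \frac{1}{60}\right) 2732} = - \frac{2875}{4286} + \frac{47}{- \frac{683}{240}} = - \frac{2875}{4286} + 47 \left(- \frac{240}{683}\right) = - \frac{2875}{4286} - \frac{11280}{683} = - \frac{50309705}{2927338}$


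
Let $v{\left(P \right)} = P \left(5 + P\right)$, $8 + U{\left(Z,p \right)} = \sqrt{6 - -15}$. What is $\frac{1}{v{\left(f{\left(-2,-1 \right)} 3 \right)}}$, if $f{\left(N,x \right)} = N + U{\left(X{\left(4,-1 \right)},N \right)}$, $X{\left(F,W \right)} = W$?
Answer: $\frac{313}{103332} + \frac{55 \sqrt{21}}{103332} \approx 0.0054682$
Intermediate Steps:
$U{\left(Z,p \right)} = -8 + \sqrt{21}$ ($U{\left(Z,p \right)} = -8 + \sqrt{6 - -15} = -8 + \sqrt{6 + 15} = -8 + \sqrt{21}$)
$f{\left(N,x \right)} = -8 + N + \sqrt{21}$ ($f{\left(N,x \right)} = N - \left(8 - \sqrt{21}\right) = -8 + N + \sqrt{21}$)
$\frac{1}{v{\left(f{\left(-2,-1 \right)} 3 \right)}} = \frac{1}{\left(-8 - 2 + \sqrt{21}\right) 3 \left(5 + \left(-8 - 2 + \sqrt{21}\right) 3\right)} = \frac{1}{\left(-10 + \sqrt{21}\right) 3 \left(5 + \left(-10 + \sqrt{21}\right) 3\right)} = \frac{1}{\left(-30 + 3 \sqrt{21}\right) \left(5 - \left(30 - 3 \sqrt{21}\right)\right)} = \frac{1}{\left(-30 + 3 \sqrt{21}\right) \left(-25 + 3 \sqrt{21}\right)}$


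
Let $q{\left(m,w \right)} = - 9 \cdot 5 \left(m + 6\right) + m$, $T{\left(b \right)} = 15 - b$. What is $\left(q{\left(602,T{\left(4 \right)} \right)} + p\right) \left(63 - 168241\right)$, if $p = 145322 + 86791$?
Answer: $-34536193190$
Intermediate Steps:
$p = 232113$
$q{\left(m,w \right)} = -270 - 44 m$ ($q{\left(m,w \right)} = - 9 \cdot 5 \left(6 + m\right) + m = - 9 \left(30 + 5 m\right) + m = \left(-270 - 45 m\right) + m = -270 - 44 m$)
$\left(q{\left(602,T{\left(4 \right)} \right)} + p\right) \left(63 - 168241\right) = \left(\left(-270 - 26488\right) + 232113\right) \left(63 - 168241\right) = \left(\left(-270 - 26488\right) + 232113\right) \left(-168178\right) = \left(-26758 + 232113\right) \left(-168178\right) = 205355 \left(-168178\right) = -34536193190$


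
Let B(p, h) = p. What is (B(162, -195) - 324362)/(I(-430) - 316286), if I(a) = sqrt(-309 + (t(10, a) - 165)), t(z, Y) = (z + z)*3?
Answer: 10253992120/10003683421 + 97260*I*sqrt(46)/10003683421 ≈ 1.025 + 6.5941e-5*I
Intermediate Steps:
t(z, Y) = 6*z (t(z, Y) = (2*z)*3 = 6*z)
I(a) = 3*I*sqrt(46) (I(a) = sqrt(-309 + (6*10 - 165)) = sqrt(-309 + (60 - 165)) = sqrt(-309 - 105) = sqrt(-414) = 3*I*sqrt(46))
(B(162, -195) - 324362)/(I(-430) - 316286) = (162 - 324362)/(3*I*sqrt(46) - 316286) = -324200/(-316286 + 3*I*sqrt(46))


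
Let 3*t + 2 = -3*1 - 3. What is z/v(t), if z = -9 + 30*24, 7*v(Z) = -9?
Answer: -553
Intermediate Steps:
t = -8/3 (t = -⅔ + (-3*1 - 3)/3 = -⅔ + (-3 - 3)/3 = -⅔ + (⅓)*(-6) = -⅔ - 2 = -8/3 ≈ -2.6667)
v(Z) = -9/7 (v(Z) = (⅐)*(-9) = -9/7)
z = 711 (z = -9 + 720 = 711)
z/v(t) = 711/(-9/7) = 711*(-7/9) = -553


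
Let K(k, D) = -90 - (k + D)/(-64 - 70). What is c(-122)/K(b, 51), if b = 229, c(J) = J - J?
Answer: 0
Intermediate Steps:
c(J) = 0
K(k, D) = -90 + D/134 + k/134 (K(k, D) = -90 - (D + k)/(-134) = -90 - (D + k)*(-1)/134 = -90 - (-D/134 - k/134) = -90 + (D/134 + k/134) = -90 + D/134 + k/134)
c(-122)/K(b, 51) = 0/(-90 + (1/134)*51 + (1/134)*229) = 0/(-90 + 51/134 + 229/134) = 0/(-5890/67) = 0*(-67/5890) = 0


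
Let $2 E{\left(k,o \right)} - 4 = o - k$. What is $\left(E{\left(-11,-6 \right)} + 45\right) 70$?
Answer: $3465$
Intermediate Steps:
$E{\left(k,o \right)} = 2 + \frac{o}{2} - \frac{k}{2}$ ($E{\left(k,o \right)} = 2 + \frac{o - k}{2} = 2 - \left(\frac{k}{2} - \frac{o}{2}\right) = 2 + \frac{o}{2} - \frac{k}{2}$)
$\left(E{\left(-11,-6 \right)} + 45\right) 70 = \left(\left(2 + \frac{1}{2} \left(-6\right) - - \frac{11}{2}\right) + 45\right) 70 = \left(\left(2 - 3 + \frac{11}{2}\right) + 45\right) 70 = \left(\frac{9}{2} + 45\right) 70 = \frac{99}{2} \cdot 70 = 3465$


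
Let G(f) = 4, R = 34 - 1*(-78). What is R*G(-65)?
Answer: 448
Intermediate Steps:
R = 112 (R = 34 + 78 = 112)
R*G(-65) = 112*4 = 448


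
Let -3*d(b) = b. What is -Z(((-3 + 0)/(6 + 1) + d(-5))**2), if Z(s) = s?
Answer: -676/441 ≈ -1.5329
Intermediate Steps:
d(b) = -b/3
-Z(((-3 + 0)/(6 + 1) + d(-5))**2) = -((-3 + 0)/(6 + 1) - 1/3*(-5))**2 = -(-3/7 + 5/3)**2 = -(26/21)**2 = -1*676/441 = -676/441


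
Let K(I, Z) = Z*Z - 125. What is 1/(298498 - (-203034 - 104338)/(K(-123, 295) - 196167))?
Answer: 109267/32615673594 ≈ 3.3501e-6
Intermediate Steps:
K(I, Z) = -125 + Z² (K(I, Z) = Z² - 125 = -125 + Z²)
1/(298498 - (-203034 - 104338)/(K(-123, 295) - 196167)) = 1/(298498 - (-203034 - 104338)/((-125 + 295²) - 196167)) = 1/(298498 - (-307372)/((-125 + 87025) - 196167)) = 1/(298498 - (-307372)/(86900 - 196167)) = 1/(298498 - (-307372)/(-109267)) = 1/(298498 - (-307372)*(-1)/109267) = 1/(298498 - 1*307372/109267) = 1/(298498 - 307372/109267) = 1/(32615673594/109267) = 109267/32615673594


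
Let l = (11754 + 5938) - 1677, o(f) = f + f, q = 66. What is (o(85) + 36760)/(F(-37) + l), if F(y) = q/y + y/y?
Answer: 683205/296263 ≈ 2.3061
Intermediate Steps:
o(f) = 2*f
l = 16015 (l = 17692 - 1677 = 16015)
F(y) = 1 + 66/y (F(y) = 66/y + y/y = 66/y + 1 = 1 + 66/y)
(o(85) + 36760)/(F(-37) + l) = (2*85 + 36760)/((66 - 37)/(-37) + 16015) = (170 + 36760)/(-1/37*29 + 16015) = 36930/(-29/37 + 16015) = 36930/(592526/37) = 36930*(37/592526) = 683205/296263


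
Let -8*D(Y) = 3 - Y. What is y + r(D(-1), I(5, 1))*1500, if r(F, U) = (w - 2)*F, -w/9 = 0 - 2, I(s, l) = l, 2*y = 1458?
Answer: -11271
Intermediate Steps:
y = 729 (y = (½)*1458 = 729)
w = 18 (w = -9*(0 - 2) = -9*(-2) = 18)
D(Y) = -3/8 + Y/8 (D(Y) = -(3 - Y)/8 = -3/8 + Y/8)
r(F, U) = 16*F (r(F, U) = (18 - 2)*F = 16*F)
y + r(D(-1), I(5, 1))*1500 = 729 + (16*(-3/8 + (⅛)*(-1)))*1500 = 729 + (16*(-3/8 - ⅛))*1500 = 729 + (16*(-½))*1500 = 729 - 8*1500 = 729 - 12000 = -11271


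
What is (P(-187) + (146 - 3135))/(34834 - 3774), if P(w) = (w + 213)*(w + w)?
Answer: -12713/31060 ≈ -0.40930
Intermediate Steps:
P(w) = 2*w*(213 + w) (P(w) = (213 + w)*(2*w) = 2*w*(213 + w))
(P(-187) + (146 - 3135))/(34834 - 3774) = (2*(-187)*(213 - 187) + (146 - 3135))/(34834 - 3774) = (2*(-187)*26 - 2989)/31060 = (-9724 - 2989)*(1/31060) = -12713*1/31060 = -12713/31060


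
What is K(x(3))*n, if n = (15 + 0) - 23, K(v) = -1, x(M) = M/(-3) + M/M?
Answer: 8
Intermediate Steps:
x(M) = 1 - M/3 (x(M) = M*(-1/3) + 1 = -M/3 + 1 = 1 - M/3)
n = -8 (n = 15 - 23 = -8)
K(x(3))*n = -1*(-8) = 8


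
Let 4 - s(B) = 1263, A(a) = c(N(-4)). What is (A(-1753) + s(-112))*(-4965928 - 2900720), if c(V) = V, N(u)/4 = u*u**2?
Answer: 11917971720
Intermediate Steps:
N(u) = 4*u**3 (N(u) = 4*(u*u**2) = 4*u**3)
A(a) = -256 (A(a) = 4*(-4)**3 = 4*(-64) = -256)
s(B) = -1259 (s(B) = 4 - 1*1263 = 4 - 1263 = -1259)
(A(-1753) + s(-112))*(-4965928 - 2900720) = (-256 - 1259)*(-4965928 - 2900720) = -1515*(-7866648) = 11917971720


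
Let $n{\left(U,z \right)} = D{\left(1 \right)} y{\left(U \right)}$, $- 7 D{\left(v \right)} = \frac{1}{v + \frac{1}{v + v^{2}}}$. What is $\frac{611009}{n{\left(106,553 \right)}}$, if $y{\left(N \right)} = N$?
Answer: $- \frac{12831189}{212} \approx -60525.0$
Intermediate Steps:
$D{\left(v \right)} = - \frac{1}{7 \left(v + \frac{1}{v + v^{2}}\right)}$
$n{\left(U,z \right)} = - \frac{2 U}{21}$ ($n{\left(U,z \right)} = \left(-1\right) 1 \frac{1}{7 + 7 \cdot 1^{2} + 7 \cdot 1^{3}} \left(1 + 1\right) U = \left(-1\right) 1 \frac{1}{7 + 7 \cdot 1 + 7 \cdot 1} \cdot 2 U = \left(-1\right) 1 \frac{1}{7 + 7 + 7} \cdot 2 U = \left(-1\right) 1 \cdot \frac{1}{21} \cdot 2 U = - \frac{2 U}{21}$)
$\frac{611009}{n{\left(106,553 \right)}} = \frac{611009}{\left(- \frac{2}{21}\right) 106} = \frac{611009}{- \frac{212}{21}} = 611009 \left(- \frac{21}{212}\right) = - \frac{12831189}{212}$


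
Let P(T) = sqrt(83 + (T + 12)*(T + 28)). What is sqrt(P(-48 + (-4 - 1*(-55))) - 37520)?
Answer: sqrt(-37520 + 2*sqrt(137)) ≈ 193.64*I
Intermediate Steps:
P(T) = sqrt(83 + (12 + T)*(28 + T))
sqrt(P(-48 + (-4 - 1*(-55))) - 37520) = sqrt(sqrt(419 + (-48 + (-4 - 1*(-55)))**2 + 40*(-48 + (-4 - 1*(-55)))) - 37520) = sqrt(sqrt(419 + (-48 + (-4 + 55))**2 + 40*(-48 + (-4 + 55))) - 37520) = sqrt(sqrt(419 + (-48 + 51)**2 + 40*(-48 + 51)) - 37520) = sqrt(sqrt(419 + 3**2 + 40*3) - 37520) = sqrt(sqrt(419 + 9 + 120) - 37520) = sqrt(sqrt(548) - 37520) = sqrt(2*sqrt(137) - 37520) = sqrt(-37520 + 2*sqrt(137))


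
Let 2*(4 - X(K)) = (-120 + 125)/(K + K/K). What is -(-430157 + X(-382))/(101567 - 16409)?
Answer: 17251399/3415284 ≈ 5.0512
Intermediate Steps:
X(K) = 4 - 5/(2*(1 + K)) (X(K) = 4 - (-120 + 125)/(2*(K + K/K)) = 4 - 5/(2*(K + 1)) = 4 - 5/(2*(1 + K)))
-(-430157 + X(-382))/(101567 - 16409) = -(-430157 + (3 + 8*(-382))/(2*(1 - 382)))/(101567 - 16409) = -(-430157 + (1/2)*(3 - 3056)/(-381))/85158 = -(-430157 + (1/2)*(-1/381)*(-3053))/85158 = -(-430157 + 3053/762)/85158 = -(-327776581)/(762*85158) = -1*(-17251399/3415284) = 17251399/3415284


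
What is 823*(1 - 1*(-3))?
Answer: 3292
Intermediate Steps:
823*(1 - 1*(-3)) = 823*(1 + 3) = 823*4 = 3292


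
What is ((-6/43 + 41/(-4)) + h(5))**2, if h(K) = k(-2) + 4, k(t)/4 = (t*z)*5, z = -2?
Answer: 160300921/29584 ≈ 5418.5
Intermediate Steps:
k(t) = -40*t (k(t) = 4*((t*(-2))*5) = 4*(-2*t*5) = 4*(-10*t) = -40*t)
h(K) = 84 (h(K) = -40*(-2) + 4 = 80 + 4 = 84)
((-6/43 + 41/(-4)) + h(5))**2 = ((-6/43 + 41/(-4)) + 84)**2 = ((-6*1/43 + 41*(-1/4)) + 84)**2 = ((-6/43 - 41/4) + 84)**2 = (-1787/172 + 84)**2 = (12661/172)**2 = 160300921/29584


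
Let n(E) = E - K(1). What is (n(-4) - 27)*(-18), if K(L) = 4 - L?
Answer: 612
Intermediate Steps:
n(E) = -3 + E (n(E) = E - (4 - 1*1) = E - (4 - 1) = E - 1*3 = E - 3 = -3 + E)
(n(-4) - 27)*(-18) = ((-3 - 4) - 27)*(-18) = (-7 - 27)*(-18) = -34*(-18) = 612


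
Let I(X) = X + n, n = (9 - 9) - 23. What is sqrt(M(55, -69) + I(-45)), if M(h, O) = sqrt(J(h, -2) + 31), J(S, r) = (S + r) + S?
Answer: sqrt(-68 + sqrt(139)) ≈ 7.4973*I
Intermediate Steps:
J(S, r) = r + 2*S
n = -23 (n = 0 - 23 = -23)
M(h, O) = sqrt(29 + 2*h) (M(h, O) = sqrt((-2 + 2*h) + 31) = sqrt(29 + 2*h))
I(X) = -23 + X (I(X) = X - 23 = -23 + X)
sqrt(M(55, -69) + I(-45)) = sqrt(sqrt(29 + 2*55) + (-23 - 45)) = sqrt(sqrt(29 + 110) - 68) = sqrt(sqrt(139) - 68) = sqrt(-68 + sqrt(139))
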